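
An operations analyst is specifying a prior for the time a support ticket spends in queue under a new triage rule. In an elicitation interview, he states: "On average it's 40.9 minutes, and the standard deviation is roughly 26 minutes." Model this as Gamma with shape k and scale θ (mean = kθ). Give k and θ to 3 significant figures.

k ≈ 2.47, θ ≈ 16.5

For Gamma(k, scale θ): mean = kθ, variance = kθ², so CV = 1/√k.
CV = SD/mean = 26/40.9 = 0.6357, hence k = 1/CV² = 2.47.
Then θ = mean/k = 40.9/2.47 = 16.5.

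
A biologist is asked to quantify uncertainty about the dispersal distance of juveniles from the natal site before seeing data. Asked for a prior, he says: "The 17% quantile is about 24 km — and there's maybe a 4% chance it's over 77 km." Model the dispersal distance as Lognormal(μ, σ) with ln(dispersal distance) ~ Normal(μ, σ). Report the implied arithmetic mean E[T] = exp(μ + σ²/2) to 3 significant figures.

E[T] ≈ 39.7 km

If T ~ Lognormal(μ,σ) then ln T ~ Normal(μ,σ), so the p-quantile of ln T is μ + z_p·σ.
ln(24) = 3.178 and ln(77) = 4.344; z_{0.17} = -0.9542, z_{0.96} = 1.751.
σ = (4.344 − 3.178)/(1.751 − (-0.9542)) = 0.431.
μ = 3.178 − (-0.9542)·0.431 = 3.589.
E[T] = exp(μ + σ²/2) = exp(3.589 + 0.0929) = 39.7 km.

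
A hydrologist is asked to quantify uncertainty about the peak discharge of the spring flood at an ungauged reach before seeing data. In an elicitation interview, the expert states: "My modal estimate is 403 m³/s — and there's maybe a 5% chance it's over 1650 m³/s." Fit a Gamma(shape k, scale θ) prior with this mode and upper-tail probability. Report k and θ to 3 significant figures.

k ≈ 2.26, θ ≈ 320

Gamma(k,θ) with k>1 has mode (k−1)θ, so θ = 403/(k−1).
Need P(X < 1650) = 0.95 with θ tied to k this way. Start at k = 2, θ = 403: P(X<1650) ≈ 0.915.
Too low — raise k to concentrate. Iterating converges to k ≈ 2.26.
Then θ = 403/(2.26−1) ≈ 320.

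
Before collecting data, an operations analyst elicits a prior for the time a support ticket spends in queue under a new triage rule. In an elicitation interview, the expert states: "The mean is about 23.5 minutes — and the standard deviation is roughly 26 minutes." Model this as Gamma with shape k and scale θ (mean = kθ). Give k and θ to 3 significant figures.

For Gamma(k, scale θ): mean = kθ, variance = kθ², so CV = 1/√k.
CV = SD/mean = 26/23.5 = 1.106, hence k = 1/CV² = 0.817.
Then θ = mean/k = 23.5/0.817 = 28.8.

k ≈ 0.817, θ ≈ 28.8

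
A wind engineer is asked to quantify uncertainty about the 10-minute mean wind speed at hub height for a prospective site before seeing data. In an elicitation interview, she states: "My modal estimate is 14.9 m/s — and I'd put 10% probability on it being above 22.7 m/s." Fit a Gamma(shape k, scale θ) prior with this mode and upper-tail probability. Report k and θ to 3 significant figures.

k ≈ 11.5, θ ≈ 1.42

Gamma(k,θ) with k>1 has mode (k−1)θ, so θ = 14.9/(k−1).
Need P(X < 22.7) = 0.9 with θ tied to k this way. Start at k = 2, θ = 14.9: P(X<22.7) ≈ 0.450.
Too low — raise k to concentrate. Iterating converges to k ≈ 11.5.
Then θ = 14.9/(11.5−1) ≈ 1.42.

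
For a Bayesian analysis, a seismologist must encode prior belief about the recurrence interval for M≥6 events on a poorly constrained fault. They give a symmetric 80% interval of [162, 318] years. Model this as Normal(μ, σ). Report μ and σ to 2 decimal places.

μ = 240.00, σ = 60.86

A symmetric 80% interval runs μ ± z·σ with z = 1.282.
Half-width = 78, so σ = 78/1.282 = 60.86.
μ is the interval midpoint, 240.00.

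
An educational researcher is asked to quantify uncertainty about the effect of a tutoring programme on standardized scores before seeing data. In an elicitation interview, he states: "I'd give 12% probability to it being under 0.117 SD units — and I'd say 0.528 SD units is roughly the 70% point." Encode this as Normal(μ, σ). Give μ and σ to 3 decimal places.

μ = 0.401, σ = 0.242

For Normal(μ,σ), the p-quantile is μ + z_p·σ. Here z_{0.12} = -1.175, z_{0.7} = 0.5244.
So 0.117 = μ − 1.175σ and 0.528 = μ + 0.5244σ.
Subtracting: σ = (0.528 − 0.117)/(0.5244 − (-1.175)) = 0.242.
Then μ = 0.117 − (-1.175)·0.242 = 0.401.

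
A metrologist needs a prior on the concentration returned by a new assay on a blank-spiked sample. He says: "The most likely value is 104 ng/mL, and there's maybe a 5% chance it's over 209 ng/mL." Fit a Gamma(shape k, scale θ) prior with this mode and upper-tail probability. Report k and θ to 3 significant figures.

k ≈ 6.69, θ ≈ 18.3

Gamma(k,θ) with k>1 has mode (k−1)θ, so θ = 104/(k−1).
Need P(X < 209) = 0.95 with θ tied to k this way. Start at k = 2, θ = 104: P(X<209) ≈ 0.597.
Too low — raise k to concentrate. Iterating converges to k ≈ 6.69.
Then θ = 104/(6.69−1) ≈ 18.3.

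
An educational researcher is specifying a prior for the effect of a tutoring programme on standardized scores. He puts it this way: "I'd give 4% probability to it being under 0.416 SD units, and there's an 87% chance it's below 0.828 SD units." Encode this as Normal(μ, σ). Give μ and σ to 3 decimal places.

μ = 0.667, σ = 0.143

For Normal(μ,σ), the p-quantile is μ + z_p·σ. Here z_{0.04} = -1.751, z_{0.87} = 1.126.
So 0.416 = μ − 1.751σ and 0.828 = μ + 1.126σ.
Subtracting: σ = (0.828 − 0.416)/(1.126 − (-1.751)) = 0.143.
Then μ = 0.416 − (-1.751)·0.143 = 0.667.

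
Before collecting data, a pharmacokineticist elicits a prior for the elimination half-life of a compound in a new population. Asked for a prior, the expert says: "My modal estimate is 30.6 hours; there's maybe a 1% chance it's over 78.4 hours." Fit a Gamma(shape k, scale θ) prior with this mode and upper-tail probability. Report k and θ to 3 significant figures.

Gamma(k,θ) with k>1 has mode (k−1)θ, so θ = 30.6/(k−1).
Need P(X < 78.4) = 0.99 with θ tied to k this way. Start at k = 2, θ = 30.6: P(X<78.4) ≈ 0.725.
Too low — raise k to concentrate. Iterating converges to k ≈ 6.27.
Then θ = 30.6/(6.27−1) ≈ 5.8.

k ≈ 6.27, θ ≈ 5.8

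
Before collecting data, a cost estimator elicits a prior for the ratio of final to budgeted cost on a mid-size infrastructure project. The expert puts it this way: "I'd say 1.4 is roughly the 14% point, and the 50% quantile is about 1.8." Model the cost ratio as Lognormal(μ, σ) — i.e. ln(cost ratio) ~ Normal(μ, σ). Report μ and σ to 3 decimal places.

If T ~ Lognormal(μ,σ) then ln T ~ Normal(μ,σ), so the p-quantile of ln T is μ + z_p·σ.
ln(1.4) = 0.3365 and ln(1.8) = 0.5878; z_{0.14} = -1.08, z_{0.5} = 0.
σ = (0.5878 − 0.3365)/(0 − (-1.08)) = 0.233.
μ = 0.3365 − (-1.08)·0.233 = 0.588.

μ ≈ 0.588, σ ≈ 0.233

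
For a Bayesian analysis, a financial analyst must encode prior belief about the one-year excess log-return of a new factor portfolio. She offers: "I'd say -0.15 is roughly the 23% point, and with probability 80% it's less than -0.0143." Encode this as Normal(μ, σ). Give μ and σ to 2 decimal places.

μ = -0.09, σ = 0.09

The p-quantile of Normal(μ,σ) is μ + z_p·σ, with z_{0.23} = -0.7388 and z_{0.8} = 0.8416.
Eliminate σ: μ = (z₂·x₁ − z₁·x₂)/(z₂ − z₁) = (0.8416·-0.15 − (-0.7388)·-0.0143)/1.58 = -0.09.
Then σ = (x₂ − x₁)/(z₂ − z₁) = (-0.0143 − -0.15)/1.58 = 0.09.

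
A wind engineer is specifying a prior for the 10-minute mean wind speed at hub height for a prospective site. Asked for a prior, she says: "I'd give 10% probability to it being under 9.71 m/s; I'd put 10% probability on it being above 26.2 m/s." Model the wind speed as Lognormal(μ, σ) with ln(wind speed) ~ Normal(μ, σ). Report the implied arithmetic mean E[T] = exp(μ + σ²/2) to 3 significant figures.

E[T] ≈ 17.2 m/s

If T ~ Lognormal(μ,σ) then ln T ~ Normal(μ,σ), so the p-quantile of ln T is μ + z_p·σ.
ln(9.71) = 2.273 and ln(26.2) = 3.266; z_{0.1} = -1.282, z_{0.9} = 1.282.
σ = (3.266 − 2.273)/(1.282 − (-1.282)) = 0.387.
μ = 2.273 − (-1.282)·0.387 = 2.769.
E[T] = exp(μ + σ²/2) = exp(2.769 + 0.0750) = 17.2 m/s.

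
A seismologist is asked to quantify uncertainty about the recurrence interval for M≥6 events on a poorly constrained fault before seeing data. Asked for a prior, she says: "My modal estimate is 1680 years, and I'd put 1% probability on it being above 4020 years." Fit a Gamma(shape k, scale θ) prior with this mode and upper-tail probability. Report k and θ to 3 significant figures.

Gamma(k,θ) with k>1 has mode (k−1)θ, so θ = 1680/(k−1).
Need P(X < 4020) = 0.99 with θ tied to k this way. Start at k = 2, θ = 1680: P(X<4020) ≈ 0.690.
Too low — raise k to concentrate. Iterating converges to k ≈ 7.22.
Then θ = 1680/(7.22−1) ≈ 270.

k ≈ 7.22, θ ≈ 270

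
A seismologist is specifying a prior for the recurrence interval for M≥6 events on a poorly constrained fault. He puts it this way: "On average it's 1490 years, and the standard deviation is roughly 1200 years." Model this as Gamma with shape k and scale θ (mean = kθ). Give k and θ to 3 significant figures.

For Gamma(k, scale θ): mean = kθ, variance = kθ², so CV = 1/√k.
CV = SD/mean = 1200/1490 = 0.8054, hence k = 1/CV² = 1.54.
Then θ = mean/k = 1490/1.54 = 966.

k ≈ 1.54, θ ≈ 966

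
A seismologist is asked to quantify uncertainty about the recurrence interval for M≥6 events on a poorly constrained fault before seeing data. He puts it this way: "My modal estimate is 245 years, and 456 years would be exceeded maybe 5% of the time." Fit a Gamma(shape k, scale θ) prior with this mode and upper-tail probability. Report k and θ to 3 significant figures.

k ≈ 8.21, θ ≈ 34

Gamma(k,θ) with k>1 has mode (k−1)θ, so θ = 245/(k−1).
Need P(X < 456) = 0.95 with θ tied to k this way. Start at k = 2, θ = 245: P(X<456) ≈ 0.555.
Too low — raise k to concentrate. Iterating converges to k ≈ 8.21.
Then θ = 245/(8.21−1) ≈ 34.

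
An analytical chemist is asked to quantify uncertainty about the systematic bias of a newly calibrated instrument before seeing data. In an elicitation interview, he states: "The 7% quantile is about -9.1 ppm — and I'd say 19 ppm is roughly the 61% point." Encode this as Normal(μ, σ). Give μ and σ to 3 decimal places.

For Normal(μ,σ), the p-quantile is μ + z_p·σ. Here z_{0.07} = -1.476, z_{0.61} = 0.2793.
So -9.1 = μ − 1.476σ and 19 = μ + 0.2793σ.
Subtracting: σ = (19 − -9.1)/(0.2793 − (-1.476)) = 16.010.
Then μ = -9.1 − (-1.476)·16.010 = 14.528.

μ = 14.528, σ = 16.010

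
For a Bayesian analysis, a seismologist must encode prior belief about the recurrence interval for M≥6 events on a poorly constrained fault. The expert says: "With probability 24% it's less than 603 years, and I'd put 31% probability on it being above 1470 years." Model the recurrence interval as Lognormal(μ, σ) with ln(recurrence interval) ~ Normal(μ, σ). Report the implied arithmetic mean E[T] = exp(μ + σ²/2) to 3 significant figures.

E[T] ≈ 1340 years

If T ~ Lognormal(μ,σ) then ln T ~ Normal(μ,σ), so the p-quantile of ln T is μ + z_p·σ.
ln(603) = 6.402 and ln(1470) = 7.293; z_{0.24} = -0.7063, z_{0.69} = 0.4959.
σ = (7.293 − 6.402)/(0.4959 − (-0.7063)) = 0.741.
μ = 6.402 − (-0.7063)·0.741 = 6.925.
E[T] = exp(μ + σ²/2) = exp(6.925 + 0.2747) = 1340 years.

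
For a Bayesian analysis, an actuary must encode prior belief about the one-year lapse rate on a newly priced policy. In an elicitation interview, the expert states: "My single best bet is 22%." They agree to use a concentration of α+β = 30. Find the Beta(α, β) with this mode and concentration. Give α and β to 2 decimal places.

For α,β > 1 the Beta mode is (α−1)/(α+β−2). With α+β = 30, the mode is (α−1)/28.
Set (α−1)/28 = 0.22 → α = 1 + 0.22·28 = 7.16.
β = 30 − α = 22.84.

α = 7.16, β = 22.84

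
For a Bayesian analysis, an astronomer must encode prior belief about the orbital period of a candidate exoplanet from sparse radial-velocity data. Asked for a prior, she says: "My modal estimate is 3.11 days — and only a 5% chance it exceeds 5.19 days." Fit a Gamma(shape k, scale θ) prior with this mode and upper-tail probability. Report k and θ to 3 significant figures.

Gamma(k,θ) with k>1 has mode (k−1)θ, so θ = 3.11/(k−1).
Need P(X < 5.19) = 0.95 with θ tied to k this way. Start at k = 2, θ = 3.11: P(X<5.19) ≈ 0.497.
Too low — raise k to concentrate. Iterating converges to k ≈ 11.7.
Then θ = 3.11/(11.7−1) ≈ 0.292.

k ≈ 11.7, θ ≈ 0.292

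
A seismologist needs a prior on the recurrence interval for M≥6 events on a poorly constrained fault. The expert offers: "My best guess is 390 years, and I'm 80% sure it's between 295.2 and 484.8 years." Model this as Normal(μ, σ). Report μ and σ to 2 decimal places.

μ = 390.00, σ = 73.97

A symmetric 80% interval runs μ ± z·σ with z = 1.282.
Half-width = 94.8, so σ = 94.8/1.282 = 73.97.
μ is the stated best guess, 390.00.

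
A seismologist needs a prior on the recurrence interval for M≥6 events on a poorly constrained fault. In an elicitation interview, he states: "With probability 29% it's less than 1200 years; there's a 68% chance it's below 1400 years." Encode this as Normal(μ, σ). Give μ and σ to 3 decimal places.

μ = 1308.392, σ = 195.870

The p-quantile of Normal(μ,σ) is μ + z_p·σ, with z_{0.29} = -0.5534 and z_{0.68} = 0.4677.
Eliminate σ: μ = (z₂·x₁ − z₁·x₂)/(z₂ − z₁) = (0.4677·1200 − (-0.5534)·1400)/1.021 = 1308.392.
Then σ = (x₂ − x₁)/(z₂ − z₁) = (1400 − 1200)/1.021 = 195.870.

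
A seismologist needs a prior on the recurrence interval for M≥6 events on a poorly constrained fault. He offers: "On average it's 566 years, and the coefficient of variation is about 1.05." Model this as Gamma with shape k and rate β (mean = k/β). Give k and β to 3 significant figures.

For Gamma(k, rate β): mean = k/β, variance = k/β², so CV = 1/√k.
CV = 1.05, hence k = 1/CV² = 0.907.
Then β = k/mean = 0.907/566 = 0.0016.

k ≈ 0.907, β ≈ 0.0016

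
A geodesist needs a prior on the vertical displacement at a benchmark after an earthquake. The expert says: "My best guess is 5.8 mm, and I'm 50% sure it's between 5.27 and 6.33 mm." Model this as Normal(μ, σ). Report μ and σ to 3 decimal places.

μ = 5.800, σ = 0.786

A symmetric 50% interval runs μ ± z·σ with z = 0.6745.
Half-width = 0.53, so σ = 0.53/0.6745 = 0.786.
μ is the stated best guess, 5.800.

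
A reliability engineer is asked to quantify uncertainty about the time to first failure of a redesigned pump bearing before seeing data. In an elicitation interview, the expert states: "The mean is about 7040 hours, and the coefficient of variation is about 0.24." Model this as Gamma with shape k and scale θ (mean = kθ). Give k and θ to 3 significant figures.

For Gamma(k, scale θ): mean = kθ, variance = kθ², so CV = 1/√k.
CV = 0.24, hence k = 1/CV² = 17.4.
Then θ = mean/k = 7040/17.4 = 406.

k ≈ 17.4, θ ≈ 406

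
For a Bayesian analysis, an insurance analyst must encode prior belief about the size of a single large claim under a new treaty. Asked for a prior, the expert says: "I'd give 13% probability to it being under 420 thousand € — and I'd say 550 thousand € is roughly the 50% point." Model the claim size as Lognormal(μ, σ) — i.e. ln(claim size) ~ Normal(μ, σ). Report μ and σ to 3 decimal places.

μ ≈ 6.310, σ ≈ 0.239

If T ~ Lognormal(μ,σ) then ln T ~ Normal(μ,σ), so the p-quantile of ln T is μ + z_p·σ.
ln(420) = 6.04 and ln(550) = 6.31; z_{0.13} = -1.126, z_{0.5} = 0.
σ = (6.31 − 6.04)/(0 − (-1.126)) = 0.239.
μ = 6.04 − (-1.126)·0.239 = 6.310.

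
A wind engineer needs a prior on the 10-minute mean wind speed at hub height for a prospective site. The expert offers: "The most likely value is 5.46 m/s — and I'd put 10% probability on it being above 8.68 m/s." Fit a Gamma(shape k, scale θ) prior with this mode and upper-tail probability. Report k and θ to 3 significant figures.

Gamma(k,θ) with k>1 has mode (k−1)θ, so θ = 5.46/(k−1).
Need P(X < 8.68) = 0.9 with θ tied to k this way. Start at k = 2, θ = 5.46: P(X<8.68) ≈ 0.472.
Too low — raise k to concentrate. Iterating converges to k ≈ 9.73.
Then θ = 5.46/(9.73−1) ≈ 0.625.

k ≈ 9.73, θ ≈ 0.625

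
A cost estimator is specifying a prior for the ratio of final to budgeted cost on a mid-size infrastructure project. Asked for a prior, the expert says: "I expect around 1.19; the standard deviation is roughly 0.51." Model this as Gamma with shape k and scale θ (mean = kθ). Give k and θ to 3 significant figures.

For Gamma(k, scale θ): mean = kθ, variance = kθ², so CV = 1/√k.
CV = SD/mean = 0.51/1.19 = 0.4286, hence k = 1/CV² = 5.44.
Then θ = mean/k = 1.19/5.44 = 0.219.

k ≈ 5.44, θ ≈ 0.219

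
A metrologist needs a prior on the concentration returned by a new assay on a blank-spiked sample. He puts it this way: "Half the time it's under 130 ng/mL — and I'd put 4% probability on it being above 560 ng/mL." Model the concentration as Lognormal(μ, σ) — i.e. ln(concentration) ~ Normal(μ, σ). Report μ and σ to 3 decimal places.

If T ~ Lognormal(μ,σ) then ln T ~ Normal(μ,σ), so the p-quantile of ln T is μ + z_p·σ.
ln(130) = 4.868 and ln(560) = 6.328; z_{0.5} = 0, z_{0.96} = 1.751.
σ = (6.328 − 4.868)/(1.751 − (0)) = 0.834.
μ = 4.868 − (0)·0.834 = 4.868.

μ ≈ 4.868, σ ≈ 0.834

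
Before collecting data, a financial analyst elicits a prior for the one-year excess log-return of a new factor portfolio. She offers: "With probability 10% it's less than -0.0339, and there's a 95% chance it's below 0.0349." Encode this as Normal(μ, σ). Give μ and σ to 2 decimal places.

μ = -0.00, σ = 0.02

The p-quantile of Normal(μ,σ) is μ + z_p·σ, with z_{0.1} = -1.282 and z_{0.95} = 1.645.
Eliminate σ: μ = (z₂·x₁ − z₁·x₂)/(z₂ − z₁) = (1.645·-0.0339 − (-1.282)·0.0349)/2.926 = -0.00.
Then σ = (x₂ − x₁)/(z₂ − z₁) = (0.0349 − -0.0339)/2.926 = 0.02.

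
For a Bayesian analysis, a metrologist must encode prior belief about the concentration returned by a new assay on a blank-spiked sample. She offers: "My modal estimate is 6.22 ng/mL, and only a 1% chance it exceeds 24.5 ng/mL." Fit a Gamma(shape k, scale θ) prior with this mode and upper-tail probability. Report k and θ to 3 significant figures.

k ≈ 3.23, θ ≈ 2.78

Gamma(k,θ) with k>1 has mode (k−1)θ, so θ = 6.22/(k−1).
Need P(X < 24.5) = 0.99 with θ tied to k this way. Start at k = 2, θ = 6.22: P(X<24.5) ≈ 0.904.
Too low — raise k to concentrate. Iterating converges to k ≈ 3.23.
Then θ = 6.22/(3.23−1) ≈ 2.78.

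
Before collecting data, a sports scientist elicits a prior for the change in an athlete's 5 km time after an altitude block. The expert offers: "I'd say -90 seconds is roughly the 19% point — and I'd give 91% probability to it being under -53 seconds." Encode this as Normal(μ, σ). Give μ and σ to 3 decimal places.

μ = -75.360, σ = 16.677

For Normal(μ,σ), the p-quantile is μ + z_p·σ. Here z_{0.19} = -0.8779, z_{0.91} = 1.341.
So -90 = μ − 0.8779σ and -53 = μ + 1.341σ.
Subtracting: σ = (-53 − -90)/(1.341 − (-0.8779)) = 16.677.
Then μ = -90 − (-0.8779)·16.677 = -75.360.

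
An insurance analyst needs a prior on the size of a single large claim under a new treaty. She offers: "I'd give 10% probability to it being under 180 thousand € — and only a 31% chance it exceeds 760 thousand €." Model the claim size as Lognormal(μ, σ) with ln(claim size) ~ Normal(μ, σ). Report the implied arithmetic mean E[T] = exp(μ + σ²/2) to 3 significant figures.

If T ~ Lognormal(μ,σ) then ln T ~ Normal(μ,σ), so the p-quantile of ln T is μ + z_p·σ.
ln(180) = 5.193 and ln(760) = 6.633; z_{0.1} = -1.282, z_{0.69} = 0.4959.
σ = (6.633 − 5.193)/(0.4959 − (-1.282)) = 0.810.
μ = 5.193 − (-1.282)·0.810 = 6.231.
E[T] = exp(μ + σ²/2) = exp(6.231 + 0.3284) = 706 thousand €.

E[T] ≈ 706 thousand €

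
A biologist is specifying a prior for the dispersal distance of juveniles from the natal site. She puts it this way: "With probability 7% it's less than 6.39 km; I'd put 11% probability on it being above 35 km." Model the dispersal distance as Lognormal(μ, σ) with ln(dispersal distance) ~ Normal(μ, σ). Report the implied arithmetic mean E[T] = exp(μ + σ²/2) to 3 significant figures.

If T ~ Lognormal(μ,σ) then ln T ~ Normal(μ,σ), so the p-quantile of ln T is μ + z_p·σ.
ln(6.39) = 1.855 and ln(35) = 3.555; z_{0.07} = -1.476, z_{0.89} = 1.227.
σ = (3.555 − 1.855)/(1.227 − (-1.476)) = 0.629.
μ = 1.855 − (-1.476)·0.629 = 2.783.
E[T] = exp(μ + σ²/2) = exp(2.783 + 0.1980) = 19.7 km.

E[T] ≈ 19.7 km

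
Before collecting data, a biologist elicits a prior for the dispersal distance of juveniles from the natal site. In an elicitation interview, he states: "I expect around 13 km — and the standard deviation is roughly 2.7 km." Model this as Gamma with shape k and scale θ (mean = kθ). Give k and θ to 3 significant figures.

For Gamma(k, scale θ): mean = kθ, variance = kθ², so CV = 1/√k.
CV = SD/mean = 2.7/13 = 0.2077, hence k = 1/CV² = 23.2.
Then θ = mean/k = 13/23.2 = 0.561.

k ≈ 23.2, θ ≈ 0.561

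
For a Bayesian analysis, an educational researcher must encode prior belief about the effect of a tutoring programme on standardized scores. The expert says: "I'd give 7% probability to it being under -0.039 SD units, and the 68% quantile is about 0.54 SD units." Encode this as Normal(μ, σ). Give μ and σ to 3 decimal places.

μ = 0.401, σ = 0.298

The p-quantile of Normal(μ,σ) is μ + z_p·σ, with z_{0.07} = -1.476 and z_{0.68} = 0.4677.
Eliminate σ: μ = (z₂·x₁ − z₁·x₂)/(z₂ − z₁) = (0.4677·-0.039 − (-1.476)·0.54)/1.943 = 0.401.
Then σ = (x₂ − x₁)/(z₂ − z₁) = (0.54 − -0.039)/1.943 = 0.298.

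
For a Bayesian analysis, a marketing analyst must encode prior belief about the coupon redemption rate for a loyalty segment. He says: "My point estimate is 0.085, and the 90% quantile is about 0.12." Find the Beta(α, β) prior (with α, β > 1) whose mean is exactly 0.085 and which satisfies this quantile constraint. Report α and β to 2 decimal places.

α ≈ 9.48, β ≈ 102.07

With mean 0.085 fixed, write α = 0.085s, β = 0.915s where s = α+β.
Need P(θ < 0.12) = 0.9 under Beta(0.085s, 0.915s). Normal approximation: (q−m)/√(m(1−m)/s) ≈ z_{0.9} = 1.28, so s ≈ 0.085·0.915·(1.28)²/(0.12−0.085)² = 104.3.
At s = 104.3: P(θ<0.12) ≈ 0.893. Adjusting to match 0.9 gives s ≈ 111.55.
So α = 0.085·111.55 ≈ 9.48, β = 0.915·111.55 ≈ 102.07.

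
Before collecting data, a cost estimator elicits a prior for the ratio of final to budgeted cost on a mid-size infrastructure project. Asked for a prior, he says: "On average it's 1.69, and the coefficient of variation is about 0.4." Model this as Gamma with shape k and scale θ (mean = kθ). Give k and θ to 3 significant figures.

For Gamma(k, scale θ): mean = kθ, variance = kθ², so CV = 1/√k.
CV = 0.4, hence k = 1/CV² = 6.25.
Then θ = mean/k = 1.69/6.25 = 0.27.

k ≈ 6.25, θ ≈ 0.27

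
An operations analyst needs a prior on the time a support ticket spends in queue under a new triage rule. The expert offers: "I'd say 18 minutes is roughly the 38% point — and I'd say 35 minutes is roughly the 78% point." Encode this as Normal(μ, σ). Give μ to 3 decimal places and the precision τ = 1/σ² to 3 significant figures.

μ = 22.819, τ = 0.00402

For Normal(μ,σ), the p-quantile is μ + z_p·σ. Here z_{0.38} = -0.3055, z_{0.78} = 0.7722.
So 18 = μ − 0.3055σ and 35 = μ + 0.7722σ.
Subtracting: σ = (35 − 18)/(0.7722 − (-0.3055)) = 15.775.
Then μ = 18 − (-0.3055)·15.775 = 22.819.
Precision τ = 1/σ² = 1/15.77² = 0.00402.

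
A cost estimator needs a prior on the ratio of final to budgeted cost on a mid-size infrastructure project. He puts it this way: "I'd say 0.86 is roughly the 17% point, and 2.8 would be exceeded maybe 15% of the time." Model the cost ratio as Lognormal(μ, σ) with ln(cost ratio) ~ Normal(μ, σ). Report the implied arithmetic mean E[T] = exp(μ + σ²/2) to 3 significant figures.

E[T] ≈ 1.81

If T ~ Lognormal(μ,σ) then ln T ~ Normal(μ,σ), so the p-quantile of ln T is μ + z_p·σ.
ln(0.86) = -0.1508 and ln(2.8) = 1.03; z_{0.17} = -0.9542, z_{0.85} = 1.036.
σ = (1.03 − -0.1508)/(1.036 − (-0.9542)) = 0.593.
μ = -0.1508 − (-0.9542)·0.593 = 0.415.
E[T] = exp(μ + σ²/2) = exp(0.415 + 0.1758) = 1.81.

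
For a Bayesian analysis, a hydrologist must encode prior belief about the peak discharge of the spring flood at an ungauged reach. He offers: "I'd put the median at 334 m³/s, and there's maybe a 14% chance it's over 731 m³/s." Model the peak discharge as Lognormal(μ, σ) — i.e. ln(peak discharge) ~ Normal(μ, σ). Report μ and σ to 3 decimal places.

μ ≈ 5.811, σ ≈ 0.725

If T ~ Lognormal(μ,σ) then ln T ~ Normal(μ,σ), so the p-quantile of ln T is μ + z_p·σ.
ln(334) = 5.811 and ln(731) = 6.594; z_{0.5} = 0, z_{0.86} = 1.08.
σ = (6.594 − 5.811)/(1.08 − (0)) = 0.725.
μ = 5.811 − (0)·0.725 = 5.811.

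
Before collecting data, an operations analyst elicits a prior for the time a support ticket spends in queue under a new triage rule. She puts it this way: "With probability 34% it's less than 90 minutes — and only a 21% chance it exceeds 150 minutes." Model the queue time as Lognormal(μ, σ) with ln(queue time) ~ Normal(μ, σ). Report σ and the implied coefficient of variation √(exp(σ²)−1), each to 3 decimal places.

If T ~ Lognormal(μ,σ) then ln T ~ Normal(μ,σ), so the p-quantile of ln T is μ + z_p·σ.
ln(90) = 4.5 and ln(150) = 5.011; z_{0.34} = -0.4125, z_{0.79} = 0.8064.
σ = (5.011 − 4.5)/(0.8064 − (-0.4125)) = 0.419.
μ = 4.5 − (-0.4125)·0.419 = 4.673.
CV = √(exp(σ²)−1) = √(exp(0.1756)−1) = 0.438.

σ ≈ 0.419, CV ≈ 0.438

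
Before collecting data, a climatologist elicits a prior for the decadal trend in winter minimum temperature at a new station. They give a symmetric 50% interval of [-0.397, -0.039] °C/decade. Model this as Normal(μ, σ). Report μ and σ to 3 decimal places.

μ = -0.218, σ = 0.265

A symmetric 50% interval runs μ ± z·σ with z = 0.6745.
Half-width = 0.179, so σ = 0.179/0.6745 = 0.265.
μ is the interval midpoint, -0.218.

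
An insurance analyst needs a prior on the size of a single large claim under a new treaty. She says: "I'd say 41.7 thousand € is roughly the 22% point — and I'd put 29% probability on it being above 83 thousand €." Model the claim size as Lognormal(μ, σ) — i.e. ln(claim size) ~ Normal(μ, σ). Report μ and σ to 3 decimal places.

μ ≈ 4.131, σ ≈ 0.519

If T ~ Lognormal(μ,σ) then ln T ~ Normal(μ,σ), so the p-quantile of ln T is μ + z_p·σ.
ln(41.7) = 3.731 and ln(83) = 4.419; z_{0.22} = -0.7722, z_{0.71} = 0.5534.
σ = (4.419 − 3.731)/(0.5534 − (-0.7722)) = 0.519.
μ = 3.731 − (-0.7722)·0.519 = 4.131.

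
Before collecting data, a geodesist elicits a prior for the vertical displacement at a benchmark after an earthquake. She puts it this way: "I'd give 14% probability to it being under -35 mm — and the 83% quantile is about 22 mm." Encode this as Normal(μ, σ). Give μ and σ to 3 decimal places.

The p-quantile of Normal(μ,σ) is μ + z_p·σ, with z_{0.14} = -1.08 and z_{0.83} = 0.9542.
Eliminate σ: μ = (z₂·x₁ − z₁·x₂)/(z₂ − z₁) = (0.9542·-35 − (-1.08)·22)/2.034 = -4.733.
Then σ = (x₂ − x₁)/(z₂ − z₁) = (22 − -35)/2.034 = 28.017.

μ = -4.733, σ = 28.017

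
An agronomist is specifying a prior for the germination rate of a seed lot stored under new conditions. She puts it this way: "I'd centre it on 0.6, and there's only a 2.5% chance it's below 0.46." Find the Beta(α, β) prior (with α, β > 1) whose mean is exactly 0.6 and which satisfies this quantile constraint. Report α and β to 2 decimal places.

α ≈ 28.99, β ≈ 19.32

With mean 0.6 fixed, write α = 0.6s, β = 0.4s where s = α+β.
Need P(θ < 0.46) = 0.025 under Beta(0.6s, 0.4s). Normal approximation: (q−m)/√(m(1−m)/s) ≈ z_{0.025} = -1.96, so s ≈ 0.6·0.4·(-1.96)²/(0.46−0.6)² = 47.0.
At s = 47.0: P(θ<0.46) ≈ 0.027. Adjusting to match 0.025 gives s ≈ 48.31.
So α = 0.6·48.31 ≈ 28.99, β = 0.4·48.31 ≈ 19.32.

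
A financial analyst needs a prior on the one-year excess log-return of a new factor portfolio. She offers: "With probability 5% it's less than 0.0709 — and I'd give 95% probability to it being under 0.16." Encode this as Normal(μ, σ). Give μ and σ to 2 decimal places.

μ = 0.12, σ = 0.03

The p-quantile of Normal(μ,σ) is μ + z_p·σ, with z_{0.05} = -1.645 and z_{0.95} = 1.645.
Eliminate σ: μ = (z₂·x₁ − z₁·x₂)/(z₂ − z₁) = (1.645·0.0709 − (-1.645)·0.16)/3.29 = 0.12.
Then σ = (x₂ − x₁)/(z₂ − z₁) = (0.16 − 0.0709)/3.29 = 0.03.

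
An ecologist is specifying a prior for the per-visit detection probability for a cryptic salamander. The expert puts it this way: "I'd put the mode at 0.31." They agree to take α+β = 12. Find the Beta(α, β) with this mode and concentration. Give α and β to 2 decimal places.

α = 4.10, β = 7.90

For α,β > 1 the Beta mode is (α−1)/(α+β−2). With α+β = 12, the mode is (α−1)/10.
Set (α−1)/10 = 0.31 → α = 1 + 0.31·10 = 4.10.
β = 12 − α = 7.90.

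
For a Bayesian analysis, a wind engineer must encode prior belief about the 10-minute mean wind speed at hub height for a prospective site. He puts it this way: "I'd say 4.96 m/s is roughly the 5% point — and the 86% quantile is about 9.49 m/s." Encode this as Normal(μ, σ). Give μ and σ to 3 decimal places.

For Normal(μ,σ), the p-quantile is μ + z_p·σ. Here z_{0.05} = -1.645, z_{0.86} = 1.08.
So 4.96 = μ − 1.645σ and 9.49 = μ + 1.08σ.
Subtracting: σ = (9.49 − 4.96)/(1.08 − (-1.645)) = 1.662.
Then μ = 4.96 − (-1.645)·1.662 = 7.694.

μ = 7.694, σ = 1.662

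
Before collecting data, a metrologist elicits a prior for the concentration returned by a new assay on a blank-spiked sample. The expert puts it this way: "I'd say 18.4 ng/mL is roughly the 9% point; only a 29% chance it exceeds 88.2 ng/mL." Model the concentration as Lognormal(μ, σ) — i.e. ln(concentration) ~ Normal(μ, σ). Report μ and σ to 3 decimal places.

μ ≈ 4.022, σ ≈ 0.827

If T ~ Lognormal(μ,σ) then ln T ~ Normal(μ,σ), so the p-quantile of ln T is μ + z_p·σ.
ln(18.4) = 2.912 and ln(88.2) = 4.48; z_{0.09} = -1.341, z_{0.71} = 0.5534.
σ = (4.48 − 2.912)/(0.5534 − (-1.341)) = 0.827.
μ = 2.912 − (-1.341)·0.827 = 4.022.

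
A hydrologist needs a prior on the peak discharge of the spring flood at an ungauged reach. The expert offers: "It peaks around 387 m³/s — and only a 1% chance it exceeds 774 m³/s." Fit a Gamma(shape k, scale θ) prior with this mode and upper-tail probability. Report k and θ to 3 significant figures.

Gamma(k,θ) with k>1 has mode (k−1)θ, so θ = 387/(k−1).
Need P(X < 774) = 0.99 with θ tied to k this way. Start at k = 2, θ = 387: P(X<774) ≈ 0.594.
Too low — raise k to concentrate. Iterating converges to k ≈ 11.2.
Then θ = 387/(11.2−1) ≈ 37.9.

k ≈ 11.2, θ ≈ 37.9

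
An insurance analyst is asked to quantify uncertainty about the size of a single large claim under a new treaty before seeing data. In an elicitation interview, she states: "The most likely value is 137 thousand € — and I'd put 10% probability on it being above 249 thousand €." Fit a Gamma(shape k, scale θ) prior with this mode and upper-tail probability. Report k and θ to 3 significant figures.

Gamma(k,θ) with k>1 has mode (k−1)θ, so θ = 137/(k−1).
Need P(X < 249) = 0.9 with θ tied to k this way. Start at k = 2, θ = 137: P(X<249) ≈ 0.542.
Too low — raise k to concentrate. Iterating converges to k ≈ 6.34.
Then θ = 137/(6.34−1) ≈ 25.7.

k ≈ 6.34, θ ≈ 25.7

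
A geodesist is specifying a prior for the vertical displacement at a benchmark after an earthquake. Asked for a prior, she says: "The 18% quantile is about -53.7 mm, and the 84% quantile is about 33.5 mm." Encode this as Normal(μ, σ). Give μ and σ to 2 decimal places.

The p-quantile of Normal(μ,σ) is μ + z_p·σ, with z_{0.18} = -0.9154 and z_{0.84} = 0.9945.
Eliminate σ: μ = (z₂·x₁ − z₁·x₂)/(z₂ − z₁) = (0.9945·-53.7 − (-0.9154)·33.5)/1.91 = -11.91.
Then σ = (x₂ − x₁)/(z₂ − z₁) = (33.5 − -53.7)/1.91 = 45.66.

μ = -11.91, σ = 45.66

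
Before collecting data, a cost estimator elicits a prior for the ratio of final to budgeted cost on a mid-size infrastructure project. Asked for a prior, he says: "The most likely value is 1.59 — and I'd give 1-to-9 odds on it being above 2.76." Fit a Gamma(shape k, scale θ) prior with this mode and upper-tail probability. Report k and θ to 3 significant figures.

Gamma(k,θ) with k>1 has mode (k−1)θ, so θ = 1.59/(k−1).
Need P(X < 2.76) = 0.9 with θ tied to k this way. Start at k = 2, θ = 1.59: P(X<2.76) ≈ 0.518.
Too low — raise k to concentrate. Iterating converges to k ≈ 7.24.
Then θ = 1.59/(7.24−1) ≈ 0.255.

k ≈ 7.24, θ ≈ 0.255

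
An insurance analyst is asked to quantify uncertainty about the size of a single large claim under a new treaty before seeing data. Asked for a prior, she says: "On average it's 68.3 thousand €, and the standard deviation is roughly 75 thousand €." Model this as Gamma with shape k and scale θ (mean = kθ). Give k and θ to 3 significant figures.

k ≈ 0.829, θ ≈ 82.4

For Gamma(k, scale θ): mean = kθ, variance = kθ², so CV = 1/√k.
CV = SD/mean = 75/68.3 = 1.098, hence k = 1/CV² = 0.829.
Then θ = mean/k = 68.3/0.829 = 82.4.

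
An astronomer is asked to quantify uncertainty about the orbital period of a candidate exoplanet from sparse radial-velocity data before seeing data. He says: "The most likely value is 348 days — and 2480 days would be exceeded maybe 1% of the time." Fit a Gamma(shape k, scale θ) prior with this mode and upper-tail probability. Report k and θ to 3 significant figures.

k ≈ 1.91, θ ≈ 384

Gamma(k,θ) with k>1 has mode (k−1)θ, so θ = 348/(k−1).
Need P(X < 2480) = 0.99 with θ tied to k this way. Start at k = 2, θ = 348: P(X<2480) ≈ 0.993.
Too high — lower k to spread out. Iterating converges to k ≈ 1.91.
Then θ = 348/(1.91−1) ≈ 384.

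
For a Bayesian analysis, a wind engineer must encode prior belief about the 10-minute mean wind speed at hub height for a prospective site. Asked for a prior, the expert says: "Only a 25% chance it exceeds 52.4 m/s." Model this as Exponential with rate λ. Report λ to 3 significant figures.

λ ≈ 0.0265

P(T > 52.4) = e^(−λ·52.4) = 0.25, so λ = −ln(0.25)/52.4 = 0.0265.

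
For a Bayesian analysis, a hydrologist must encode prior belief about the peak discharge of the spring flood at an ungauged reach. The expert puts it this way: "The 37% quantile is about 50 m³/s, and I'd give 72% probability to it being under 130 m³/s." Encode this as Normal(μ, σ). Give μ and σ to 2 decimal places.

For Normal(μ,σ), the p-quantile is μ + z_p·σ. Here z_{0.37} = -0.3319, z_{0.72} = 0.5828.
So 50 = μ − 0.3319σ and 130 = μ + 0.5828σ.
Subtracting: σ = (130 − 50)/(0.5828 − (-0.3319)) = 87.46.
Then μ = 50 − (-0.3319)·87.46 = 79.02.

μ = 79.02, σ = 87.46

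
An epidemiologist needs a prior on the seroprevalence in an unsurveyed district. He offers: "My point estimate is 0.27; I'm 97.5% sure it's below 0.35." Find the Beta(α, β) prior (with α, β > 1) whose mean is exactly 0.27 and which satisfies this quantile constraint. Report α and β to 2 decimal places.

α ≈ 34.42, β ≈ 93.06

With mean 0.27 fixed, write α = 0.27s, β = 0.73s where s = α+β.
Need P(θ < 0.35) = 0.975 under Beta(0.27s, 0.73s). Normal approximation: (q−m)/√(m(1−m)/s) ≈ z_{0.975} = 1.96, so s ≈ 0.27·0.73·(1.96)²/(0.35−0.27)² = 118.3.
At s = 118.3: P(θ<0.35) ≈ 0.971. Adjusting to match 0.975 gives s ≈ 127.48.
So α = 0.27·127.48 ≈ 34.42, β = 0.73·127.48 ≈ 93.06.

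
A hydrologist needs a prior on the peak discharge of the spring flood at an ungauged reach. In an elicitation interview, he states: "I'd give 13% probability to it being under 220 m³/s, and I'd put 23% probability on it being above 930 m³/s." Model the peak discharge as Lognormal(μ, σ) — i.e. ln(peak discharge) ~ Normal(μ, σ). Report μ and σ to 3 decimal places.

μ ≈ 6.264, σ ≈ 0.773

If T ~ Lognormal(μ,σ) then ln T ~ Normal(μ,σ), so the p-quantile of ln T is μ + z_p·σ.
ln(220) = 5.394 and ln(930) = 6.835; z_{0.13} = -1.126, z_{0.77} = 0.7388.
σ = (6.835 − 5.394)/(0.7388 − (-1.126)) = 0.773.
μ = 5.394 − (-1.126)·0.773 = 6.264.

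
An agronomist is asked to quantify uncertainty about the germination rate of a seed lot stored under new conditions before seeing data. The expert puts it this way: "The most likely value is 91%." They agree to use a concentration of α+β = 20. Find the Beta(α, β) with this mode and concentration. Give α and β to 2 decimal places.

α = 17.38, β = 2.62

For α,β > 1 the Beta mode is (α−1)/(α+β−2). With α+β = 20, the mode is (α−1)/18.
Set (α−1)/18 = 0.91 → α = 1 + 0.91·18 = 17.38.
β = 20 − α = 2.62.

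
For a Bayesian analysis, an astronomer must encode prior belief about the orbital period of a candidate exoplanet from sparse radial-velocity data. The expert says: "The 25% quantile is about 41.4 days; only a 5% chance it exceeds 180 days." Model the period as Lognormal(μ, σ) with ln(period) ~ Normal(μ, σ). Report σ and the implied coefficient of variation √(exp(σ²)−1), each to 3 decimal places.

If T ~ Lognormal(μ,σ) then ln T ~ Normal(μ,σ), so the p-quantile of ln T is μ + z_p·σ.
ln(41.4) = 3.723 and ln(180) = 5.193; z_{0.25} = -0.6745, z_{0.95} = 1.645.
σ = (5.193 − 3.723)/(1.645 − (-0.6745)) = 0.634.
μ = 3.723 − (-0.6745)·0.634 = 4.151.
CV = √(exp(σ²)−1) = √(exp(0.4015)−1) = 0.703.

σ ≈ 0.634, CV ≈ 0.703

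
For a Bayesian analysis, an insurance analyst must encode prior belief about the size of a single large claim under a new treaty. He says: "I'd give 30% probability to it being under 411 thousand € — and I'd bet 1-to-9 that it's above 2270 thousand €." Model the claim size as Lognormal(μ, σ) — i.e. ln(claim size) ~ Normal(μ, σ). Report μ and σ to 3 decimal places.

μ ≈ 6.515, σ ≈ 0.946

If T ~ Lognormal(μ,σ) then ln T ~ Normal(μ,σ), so the p-quantile of ln T is μ + z_p·σ.
ln(411) = 6.019 and ln(2270) = 7.728; z_{0.3} = -0.5244, z_{0.9} = 1.282.
σ = (7.728 − 6.019)/(1.282 − (-0.5244)) = 0.946.
μ = 6.019 − (-0.5244)·0.946 = 6.515.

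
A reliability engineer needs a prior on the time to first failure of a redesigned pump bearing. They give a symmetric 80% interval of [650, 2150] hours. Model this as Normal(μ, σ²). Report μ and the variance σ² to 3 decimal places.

A symmetric 80% interval runs μ ± z·σ with z = 1.282.
Half-width = 750, so σ = 750/1.282 = 585.2281 and σ² = 342491.940.
μ is the interval midpoint, 1400.000.

μ = 1400.000, σ² = 342491.940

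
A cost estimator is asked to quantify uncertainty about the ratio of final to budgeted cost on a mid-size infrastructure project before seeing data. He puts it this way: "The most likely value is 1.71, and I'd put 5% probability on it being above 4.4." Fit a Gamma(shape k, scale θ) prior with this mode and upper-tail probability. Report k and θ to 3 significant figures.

k ≈ 4.03, θ ≈ 0.564

Gamma(k,θ) with k>1 has mode (k−1)θ, so θ = 1.71/(k−1).
Need P(X < 4.4) = 0.95 with θ tied to k this way. Start at k = 2, θ = 1.71: P(X<4.4) ≈ 0.727.
Too low — raise k to concentrate. Iterating converges to k ≈ 4.03.
Then θ = 1.71/(4.03−1) ≈ 0.564.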